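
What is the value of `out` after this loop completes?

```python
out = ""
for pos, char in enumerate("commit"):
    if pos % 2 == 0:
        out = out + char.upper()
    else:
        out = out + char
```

Uppercase even positions in 'commit'
`out` takes the values: "" → "C" → "Co" → "CoM" → "CoMm" → "CoMmI" → "CoMmIt"

Answer: "CoMmIt"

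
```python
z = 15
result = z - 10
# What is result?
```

Trace:
`z = 15` → z = 15
`result = z - 10` → result = 5
So result = 5

Answer: 5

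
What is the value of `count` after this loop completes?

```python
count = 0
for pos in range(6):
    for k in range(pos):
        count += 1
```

Triangle number: 0+1+2+...+5
`count` takes the values: 0 → 1 → 2 → 3 → 4 → 5 → 6 → 7 → 8 → 9 → 10 → 11 → 12 → 13 → 14 → 15

Answer: 15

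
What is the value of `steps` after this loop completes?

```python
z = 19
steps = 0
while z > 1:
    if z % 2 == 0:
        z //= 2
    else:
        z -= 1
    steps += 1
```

Steps to reduce 19 to 1
`steps` takes the values: 0 → 1 → 2 → 3 → 4 → 5 → 6

Answer: 6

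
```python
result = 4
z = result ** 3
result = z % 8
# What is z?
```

Trace:
`result = 4` → result = 4
`z = result ** 3` → z = 64
`result = z % 8` → result = 0
So z = 64

Answer: 64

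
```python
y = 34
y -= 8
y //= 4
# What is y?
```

Trace:
`y = 34` → y = 34
`y -= 8` → y = 26
`y //= 4` → y = 6
So y = 6

Answer: 6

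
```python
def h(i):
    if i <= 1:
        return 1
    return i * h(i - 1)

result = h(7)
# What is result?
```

h(7) = 7 * 6 * 5 * 4 * 3 * 2 * 1 = 5040

Answer: 5040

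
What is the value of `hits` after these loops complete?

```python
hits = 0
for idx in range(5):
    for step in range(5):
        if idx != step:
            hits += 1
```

5² - 5 (exclude diagonal)
`hits` takes the values: 0 → 1 → 2 → 3 → 4 → 5 → 6 → 7 → 8 → 9 → 10 → 11 → 12 → 13 → 14 → 15 → 16 → 17 → 18 → 19 → 20

Answer: 20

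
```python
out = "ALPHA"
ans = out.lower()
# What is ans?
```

Trace:
`out = "ALPHA"` → out = 'ALPHA'
`ans = out.lower()` → ans = 'alpha'
So ans = 'alpha'

Answer: 'alpha'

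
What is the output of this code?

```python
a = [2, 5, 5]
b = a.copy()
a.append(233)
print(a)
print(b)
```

Key concept: list.copy() creates independent copy.
Step by step:
`a = [2, 5, 5]` → a = [2, 5, 5]
`b = a.copy()` → b = [2, 5, 5]
`a.append(233)` → a = [2, 5, 5, 233]
`print(a)` → prints [2, 5, 5, 233]
`print(b)` → prints [2, 5, 5]

Answer:
[2, 5, 5, 233]
[2, 5, 5]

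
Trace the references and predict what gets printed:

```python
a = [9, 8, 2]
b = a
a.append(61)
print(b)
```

Key concept: basic list aliasing.
Step by step:
`a = [9, 8, 2]` → a = [9, 8, 2]
`b = a` → b = [9, 8, 2] (same object as a)
`a.append(61)` → a = [9, 8, 2, 61] (same object as b); b = [9, 8, 2, 61] (same object as a)
`print(b)` → prints [9, 8, 2, 61]

Answer: [9, 8, 2, 61]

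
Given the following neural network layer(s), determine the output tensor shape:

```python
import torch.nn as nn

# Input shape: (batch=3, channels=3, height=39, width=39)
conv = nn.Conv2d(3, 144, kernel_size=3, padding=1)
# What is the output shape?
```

Input: (3, 3, 39, 39) -> Output: (3, 144, 39, 39)

Answer: (3, 144, 39, 39)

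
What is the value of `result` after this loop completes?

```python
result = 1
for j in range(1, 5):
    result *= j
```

4! = 24
`result` takes the values: 1 → 2 → 6 → 24

Answer: 24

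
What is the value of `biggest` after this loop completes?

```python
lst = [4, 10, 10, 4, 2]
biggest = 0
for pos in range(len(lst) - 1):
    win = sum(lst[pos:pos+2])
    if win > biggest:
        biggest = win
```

Max sum of 2-element window in [4, 10, 10, 4, 2]
`biggest` takes the values: 0 → 14 → 20

Answer: 20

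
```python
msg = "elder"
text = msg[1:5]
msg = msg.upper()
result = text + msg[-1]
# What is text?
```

Trace:
`msg = "elder"` → msg = 'elder'
`text = msg[1:5]` → text = 'lder'
`msg = msg.upper()` → msg = 'ELDER'
`result = text + msg[-1]` → result = 'lderR'
So text = 'lder'

Answer: 'lder'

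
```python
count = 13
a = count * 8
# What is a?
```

Trace:
`count = 13` → count = 13
`a = count * 8` → a = 104
So a = 104

Answer: 104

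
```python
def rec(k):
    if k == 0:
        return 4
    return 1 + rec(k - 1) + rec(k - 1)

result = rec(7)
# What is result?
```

rec(k) = 1 + 2·rec(k-1), rec(0)=4. Closed form: (4+1)·2^7 - 1 = 639.

Answer: 639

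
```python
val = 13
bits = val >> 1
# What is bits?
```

Trace:
`val = 13` → val = 13
`bits = val >> 1` → bits = 6
So bits = 6

Answer: 6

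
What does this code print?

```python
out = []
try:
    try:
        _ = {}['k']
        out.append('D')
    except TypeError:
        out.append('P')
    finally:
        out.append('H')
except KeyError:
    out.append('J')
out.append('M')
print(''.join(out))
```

Execution trace: 'H' (inner finally) → 'J' (outer except KeyError) → 'M' (after the try/except). Output: HJM

Answer: HJM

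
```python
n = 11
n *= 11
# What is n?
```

Trace:
`n = 11` → n = 11
`n *= 11` → n = 121
So n = 121

Answer: 121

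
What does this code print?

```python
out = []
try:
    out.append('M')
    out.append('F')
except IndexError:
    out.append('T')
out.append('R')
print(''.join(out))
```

Execution trace: 'M' (try body) → 'F' (try body, no exception) → 'R' (after the try/except). Output: MFR

Answer: MFR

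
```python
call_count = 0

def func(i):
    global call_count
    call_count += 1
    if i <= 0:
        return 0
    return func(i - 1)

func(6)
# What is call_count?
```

Linear recursion stepping by 1: 7 calls from i=6 down to ≤0.

Answer: 7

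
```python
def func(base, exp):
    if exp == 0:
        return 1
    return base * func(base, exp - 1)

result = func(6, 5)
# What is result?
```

func(6, 5) = 6 * 6 * 6 * 6 * 6 = 7776

Answer: 7776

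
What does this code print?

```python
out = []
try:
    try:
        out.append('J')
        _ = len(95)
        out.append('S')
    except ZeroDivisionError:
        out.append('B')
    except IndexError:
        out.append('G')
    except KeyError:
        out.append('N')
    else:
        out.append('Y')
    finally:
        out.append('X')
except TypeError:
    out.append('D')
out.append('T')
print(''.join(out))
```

Execution trace: 'J' (try body) → 'X' (finally) → 'D' (outer except TypeError) → 'T' (after the try/except). Output: JXDT

Answer: JXDT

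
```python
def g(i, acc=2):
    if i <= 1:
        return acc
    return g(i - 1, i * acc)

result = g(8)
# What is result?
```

Accumulator trace (n, acc): (8, 2) -> (7, 16) -> (6, 112) -> (5, 672) -> (4, 3360) -> (3, 13440) -> (2, 40320) -> (1, 80640) -> return 80640

Answer: 80640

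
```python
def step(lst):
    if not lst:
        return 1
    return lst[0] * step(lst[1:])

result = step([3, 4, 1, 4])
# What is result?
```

Product over [3, 4, 1, 4] = 3 * 4 * 1 * 4 = 48

Answer: 48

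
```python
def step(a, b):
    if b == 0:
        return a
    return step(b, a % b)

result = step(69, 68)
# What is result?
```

step(69, 68) -> step(68, 1) -> step(1, 0) -> 1

Answer: 1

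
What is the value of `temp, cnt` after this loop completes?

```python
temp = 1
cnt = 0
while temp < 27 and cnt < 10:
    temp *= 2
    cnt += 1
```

Double until >= 27 or 10 iterations
`temp, cnt` takes the values: (1, 0) → (2, 0) → (2, 1) → (4, 1) → (4, 2) → (8, 2) → (8, 3) → (16, 3) → (16, 4) → (32, 4) → (32, 5)

Answer: 32, 5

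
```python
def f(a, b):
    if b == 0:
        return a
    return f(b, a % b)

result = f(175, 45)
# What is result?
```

f(175, 45) -> f(45, 40) -> f(40, 5) -> f(5, 0) -> 5

Answer: 5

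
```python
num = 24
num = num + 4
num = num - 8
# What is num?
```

Trace:
`num = 24` → num = 24
`num = num + 4` → num = 28
`num = num - 8` → num = 20
So num = 20

Answer: 20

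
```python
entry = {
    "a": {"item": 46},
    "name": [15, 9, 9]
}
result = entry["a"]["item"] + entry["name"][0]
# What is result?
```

Trace:
`entry = { ...` → entry = {'a': {'item': 46}, 'name': [15, 9, 9]}
`result = entry["a"]["item"] + entry["name"][0]` → result = 61
So result = 61

Answer: 61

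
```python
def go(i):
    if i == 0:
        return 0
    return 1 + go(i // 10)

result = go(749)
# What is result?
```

Count of digits of 749: 3

Answer: 3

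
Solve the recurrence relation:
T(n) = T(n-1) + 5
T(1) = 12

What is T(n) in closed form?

Unrolling: T(n) = T(1) + 5·(n-1) = 12 + 5(n-1) = 5n + 7.

Answer: T(n) = 5n + 7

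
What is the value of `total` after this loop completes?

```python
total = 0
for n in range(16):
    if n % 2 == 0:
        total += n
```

Sum of even numbers 0 to 15
`total` takes the values: 0 → 2 → 6 → 12 → 20 → 30 → 42 → 56

Answer: 56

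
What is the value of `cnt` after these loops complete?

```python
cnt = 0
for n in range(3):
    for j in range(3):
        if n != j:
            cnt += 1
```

3² - 3 (exclude diagonal)
`cnt` takes the values: 0 → 1 → 2 → 3 → 4 → 5 → 6

Answer: 6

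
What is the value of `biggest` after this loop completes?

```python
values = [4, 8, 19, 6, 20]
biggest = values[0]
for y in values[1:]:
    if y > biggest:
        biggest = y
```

Maximum of [4, 8, 19, 6, 20]
`biggest` takes the values: 4 → 8 → 19 → 20

Answer: 20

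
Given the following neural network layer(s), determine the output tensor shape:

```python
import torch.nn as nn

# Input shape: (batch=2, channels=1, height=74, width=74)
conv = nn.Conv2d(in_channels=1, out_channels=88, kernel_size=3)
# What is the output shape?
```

Input: (2, 1, 74, 74) -> Output: (2, 88, 72, 72)

Answer: (2, 88, 72, 72)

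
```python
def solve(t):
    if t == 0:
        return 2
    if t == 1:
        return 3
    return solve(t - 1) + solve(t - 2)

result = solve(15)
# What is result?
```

Build up from base cases: solve(0)=2, solve(1)=3, solve(2)=5, solve(3)=8, solve(4)=13, solve(5)=21, solve(6)=34, ..., solve(15)=2584

Answer: 2584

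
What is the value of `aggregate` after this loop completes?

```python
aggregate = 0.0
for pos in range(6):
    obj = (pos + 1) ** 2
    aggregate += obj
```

Sum of squared losses 1² + 2² + ... + 6²
`aggregate` takes the values: 0.0 → 1.0 → 5.0 → 14.0 → 30.0 → 55.0 → 91.0

Answer: 91.0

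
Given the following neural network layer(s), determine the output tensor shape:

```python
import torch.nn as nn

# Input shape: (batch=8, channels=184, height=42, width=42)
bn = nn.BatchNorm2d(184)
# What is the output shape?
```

Input: (8, 184, 42, 42) -> Output: (8, 184, 42, 42)

Answer: (8, 184, 42, 42)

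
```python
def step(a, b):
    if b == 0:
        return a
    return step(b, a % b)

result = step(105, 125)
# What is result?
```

step(105, 125) -> step(125, 105) -> step(105, 20) -> step(20, 5) -> step(5, 0) -> 5

Answer: 5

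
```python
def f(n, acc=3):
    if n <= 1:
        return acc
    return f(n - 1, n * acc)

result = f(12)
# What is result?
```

Accumulator trace (n, acc): (12, 3) -> (11, 36) -> (10, 396) -> (9, 3960) -> (8, 35640) -> (7, 285120) -> (6, 1995840) -> (5, 11975040) -> (4, 59875200) -> (3, 239500800) -> (2, 718502400) -> (1, 1437004800) -> return 1437004800

Answer: 1437004800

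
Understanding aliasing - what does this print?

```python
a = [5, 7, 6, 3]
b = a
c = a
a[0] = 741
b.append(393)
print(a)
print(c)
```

Key concept: multiple aliases.
Step by step:
`a = [5, 7, 6, 3]` → a = [5, 7, 6, 3]
`b = a` → b = [5, 7, 6, 3] (same object as a)
`c = a` → c = [5, 7, 6, 3] (same object as a, b)
`a[0] = 741` → a = [741, 7, 6, 3] (same object as b, c); b = [741, 7, 6, 3] (same object as a, c); c = [741, 7, 6, 3] (same object as a, b)
`b.append(393)` → a = [741, 7, 6, 3, 393] (same object as b, c); b = [741, 7, 6, 3, 393] (same object as a, c); c = [741, 7, 6, 3, 393] (same object as a, b)
`print(a)` → prints [741, 7, 6, 3, 393]
`print(c)` → prints [741, 7, 6, 3, 393]

Answer:
[741, 7, 6, 3, 393]
[741, 7, 6, 3, 393]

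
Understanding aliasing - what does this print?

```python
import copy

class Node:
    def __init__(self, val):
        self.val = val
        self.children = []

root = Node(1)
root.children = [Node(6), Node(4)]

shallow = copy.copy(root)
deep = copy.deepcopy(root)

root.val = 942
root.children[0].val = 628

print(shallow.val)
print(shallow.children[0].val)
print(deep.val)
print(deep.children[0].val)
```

Key concept: deep copy with custom objects.
Step by step:
`root = Node(1)` → root = Node(val=1, children=[])
`root.children = [Node(6), Node(4)]` → root = Node(val=1, children=[Node(val=6, children=[]), Node(val=4, children=[])])
`shallow = copy.copy(root)` → shallow = Node(val=1, children=[Node(val=6, children=[]), Node(val=4, children=[])])
`deep = copy.deepcopy(root)` → deep = Node(val=1, children=[Node(val=6, children=[]), Node(val=4, children=[])])
`root.val = 942` → root = Node(val=942, children=[Node(val=6, children=[]), Node(val=4, children=[])])
`root.children[0].val = 628` → root = Node(val=942, children=[Node(val=628, children=[]), Node(val=4, children=[])]); shallow = Node(val=1, children=[Node(val=628, children=[]), Node(val=4, children=[])])
`print(shallow.val)` → prints 1
`print(shallow.children[0].val)` → prints 628
`print(deep.val)` → prints 1
`print(deep.children[0].val)` → prints 6

Answer:
1
628
1
6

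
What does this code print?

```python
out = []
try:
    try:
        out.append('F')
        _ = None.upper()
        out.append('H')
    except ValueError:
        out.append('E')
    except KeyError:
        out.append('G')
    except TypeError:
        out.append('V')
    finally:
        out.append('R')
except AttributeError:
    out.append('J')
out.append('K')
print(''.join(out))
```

Execution trace: 'F' (try body) → 'R' (finally) → 'J' (outer except AttributeError) → 'K' (after the try/except). Output: FRJK

Answer: FRJK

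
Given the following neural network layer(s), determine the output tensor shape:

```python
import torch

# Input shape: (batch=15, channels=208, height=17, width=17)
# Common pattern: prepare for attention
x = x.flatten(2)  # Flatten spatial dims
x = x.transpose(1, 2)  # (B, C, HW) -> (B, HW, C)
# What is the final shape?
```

Input: (15, 208, 17, 17) -> after flatten(2): (15, 208, 289) -> Output: (15, 289, 208)

Answer: (15, 289, 208)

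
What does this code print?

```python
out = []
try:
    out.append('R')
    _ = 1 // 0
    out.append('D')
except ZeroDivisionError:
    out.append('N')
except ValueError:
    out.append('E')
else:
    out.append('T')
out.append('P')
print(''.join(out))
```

Execution trace: 'R' (try body) → 'N' (except ZeroDivisionError) → 'P' (after the try/except). Output: RNP

Answer: RNP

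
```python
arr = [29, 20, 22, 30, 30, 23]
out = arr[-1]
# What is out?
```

Trace:
`arr = [29, 20, 22, 30, 30, 23]` → arr = [29, 20, 22, 30, 30, 23]
`out = arr[-1]` → out = 23
So out = 23

Answer: 23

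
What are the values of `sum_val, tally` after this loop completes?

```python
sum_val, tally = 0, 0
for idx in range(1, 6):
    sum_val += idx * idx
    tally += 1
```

Sum of squares and count
`sum_val, tally` takes the values: (0, 0) → (1, 0) → (1, 1) → (5, 1) → (5, 2) → (14, 2) → (14, 3) → (30, 3) → (30, 4) → (55, 4) → (55, 5)

Answer: 55, 5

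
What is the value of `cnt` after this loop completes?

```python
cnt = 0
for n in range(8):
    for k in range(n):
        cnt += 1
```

Triangle number: 0+1+2+...+7
`cnt` takes the values: 0 → 1 → 2 → 3 → 4 → 5 → 6 → 7 → 8 → 9 → 10 → 11 → 12 → 13 → 14 → 15 → 16 → 17 → 18 → 19 → 20 → 21 → 22 → 23 → 24 → 25 → 26 → 27 → 28

Answer: 28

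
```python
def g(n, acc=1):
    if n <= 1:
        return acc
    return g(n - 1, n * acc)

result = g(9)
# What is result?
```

Accumulator trace (n, acc): (9, 1) -> (8, 9) -> (7, 72) -> (6, 504) -> (5, 3024) -> (4, 15120) -> (3, 60480) -> (2, 181440) -> (1, 362880) -> return 362880

Answer: 362880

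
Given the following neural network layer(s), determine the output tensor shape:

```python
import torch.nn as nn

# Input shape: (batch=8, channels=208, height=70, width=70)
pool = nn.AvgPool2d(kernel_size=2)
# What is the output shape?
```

Input: (8, 208, 70, 70) -> Output: (8, 208, 35, 35)

Answer: (8, 208, 35, 35)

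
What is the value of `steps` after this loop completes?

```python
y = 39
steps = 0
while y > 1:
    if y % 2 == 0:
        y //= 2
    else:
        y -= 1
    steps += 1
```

Steps to reduce 39 to 1
`steps` takes the values: 0 → 1 → 2 → 3 → 4 → 5 → 6 → 7 → 8

Answer: 8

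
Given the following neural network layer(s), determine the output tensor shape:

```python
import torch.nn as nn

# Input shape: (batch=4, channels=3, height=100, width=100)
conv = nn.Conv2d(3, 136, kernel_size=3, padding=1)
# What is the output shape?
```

Input: (4, 3, 100, 100) -> Output: (4, 136, 100, 100)

Answer: (4, 136, 100, 100)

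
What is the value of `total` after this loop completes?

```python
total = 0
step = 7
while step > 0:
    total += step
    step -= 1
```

Sum 7 down to 1
`total` takes the values: 0 → 7 → 13 → 18 → 22 → 25 → 27 → 28

Answer: 28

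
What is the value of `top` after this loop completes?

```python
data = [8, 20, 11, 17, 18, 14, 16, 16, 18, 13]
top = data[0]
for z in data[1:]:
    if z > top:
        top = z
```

Maximum of [8, 20, 11, 17, 18, 14, 16, 16, 18, 13]
`top` takes the values: 8 → 20

Answer: 20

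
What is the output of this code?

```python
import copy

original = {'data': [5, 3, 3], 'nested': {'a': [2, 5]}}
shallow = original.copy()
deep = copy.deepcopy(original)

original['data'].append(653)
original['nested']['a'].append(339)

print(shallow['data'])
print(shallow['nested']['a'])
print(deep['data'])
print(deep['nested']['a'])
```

Key concept: comparing shallow vs deep copy.
Step by step:
`original = {'data': [5, 3, 3], 'nested': {'a': [2, 5]}}` → original = {'data': [5, 3, 3], 'nested': {'a': [2, 5]}}
`shallow = original.copy()` → shallow = {'data': [5, 3, 3], 'nested': {'a': [2, 5]}}
`deep = copy.deepcopy(original)` → deep = {'data': [5, 3, 3], 'nested': {'a': [2, 5]}}
`original['data'].append(653)` → original = {'data': [5, 3, 3, 653], 'nested': {'a': [2, 5]}}; shallow = {'data': [5, 3, 3, 653], 'nested': {'a': [2, 5]}}
`original['nested']['a'].append(339)` → original = {'data': [5, 3, 3, 653], 'nested': {'a': [2, 5, 339]}}; shallow = {'data': [5, 3, 3, 653], 'nested': {'a': [2, 5, 339]}}
`print(shallow['data'])` → prints [5, 3, 3, 653]
`print(shallow['nested']['a'])` → prints [2, 5, 339]
`print(deep['data'])` → prints [5, 3, 3]
`print(deep['nested']['a'])` → prints [2, 5]

Answer:
[5, 3, 3, 653]
[2, 5, 339]
[5, 3, 3]
[2, 5]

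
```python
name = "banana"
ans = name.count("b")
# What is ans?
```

Trace:
`name = "banana"` → name = 'banana'
`ans = name.count("b")` → ans = 1
So ans = 1

Answer: 1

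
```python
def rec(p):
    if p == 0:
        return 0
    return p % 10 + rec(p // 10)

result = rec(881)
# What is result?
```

Sum of digits of 881: 1 + 8 + 8 = 17

Answer: 17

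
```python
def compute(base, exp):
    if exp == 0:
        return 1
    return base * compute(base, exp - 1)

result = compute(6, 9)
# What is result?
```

compute(6, 9) = 6 * 6 * 6 * 6 * 6 * 6 * 6 * 6 * 6 = 10077696

Answer: 10077696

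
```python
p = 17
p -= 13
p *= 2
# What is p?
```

Trace:
`p = 17` → p = 17
`p -= 13` → p = 4
`p *= 2` → p = 8
So p = 8

Answer: 8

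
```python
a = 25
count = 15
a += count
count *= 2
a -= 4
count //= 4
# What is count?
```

Trace:
`a = 25` → a = 25
`count = 15` → count = 15
`a += count` → a = 40
`count *= 2` → count = 30
`a -= 4` → a = 36
`count //= 4` → count = 7
So count = 7

Answer: 7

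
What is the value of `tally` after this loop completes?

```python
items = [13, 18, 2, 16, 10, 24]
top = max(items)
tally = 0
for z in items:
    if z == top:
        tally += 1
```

Count of max value 24 in [13, 18, 2, 16, 10, 24]
`tally` takes the values: 0 → 1

Answer: 1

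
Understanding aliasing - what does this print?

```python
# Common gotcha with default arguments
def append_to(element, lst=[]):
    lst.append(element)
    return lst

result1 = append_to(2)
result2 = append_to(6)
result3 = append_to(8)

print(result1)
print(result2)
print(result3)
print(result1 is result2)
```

Key concept: mutable default argument gotcha.
Step by step:
`result1 = append_to(2)` → result1 = [2]
`result2 = append_to(6)` → result1 = [2, 6] (same object as result2); result2 = [2, 6] (same object as result1)
`result3 = append_to(8)` → result1 = [2, 6, 8] (same object as result2, result3); result2 = [2, 6, 8] (same object as result1, result3); result3 = [2, 6, 8] (same object as result1, result2)
`print(result1)` → prints [2, 6, 8]
`print(result2)` → prints [2, 6, 8]
`print(result3)` → prints [2, 6, 8]
`print(result1 is result2)` → prints True

Answer:
[2, 6, 8]
[2, 6, 8]
[2, 6, 8]
True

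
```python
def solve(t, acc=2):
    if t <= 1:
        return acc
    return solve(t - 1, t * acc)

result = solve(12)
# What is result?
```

Accumulator trace (n, acc): (12, 2) -> (11, 24) -> (10, 264) -> (9, 2640) -> (8, 23760) -> (7, 190080) -> (6, 1330560) -> (5, 7983360) -> (4, 39916800) -> (3, 159667200) -> (2, 479001600) -> (1, 958003200) -> return 958003200

Answer: 958003200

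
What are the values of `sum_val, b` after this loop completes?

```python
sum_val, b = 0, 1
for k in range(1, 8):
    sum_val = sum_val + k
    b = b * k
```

Sum and factorial of 1 to 7
`sum_val, b` takes the values: (0, 1) → (1, 1) → (3, 1) → (3, 2) → (6, 2) → (6, 6) → (10, 6) → (10, 24) → (15, 24) → (15, 120) → (21, 120) → (21, 720) → (28, 720) → (28, 5040)

Answer: 28, 5040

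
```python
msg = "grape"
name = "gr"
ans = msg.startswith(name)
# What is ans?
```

Trace:
`msg = "grape"` → msg = 'grape'
`name = "gr"` → name = 'gr'
`ans = msg.startswith(name)` → ans = True
So ans = True

Answer: True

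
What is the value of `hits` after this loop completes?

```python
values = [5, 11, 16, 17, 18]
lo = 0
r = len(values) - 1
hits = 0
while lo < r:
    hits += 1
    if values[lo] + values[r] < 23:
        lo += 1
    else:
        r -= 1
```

Steps to find pair summing to 23
`hits` takes the values: 0 → 1 → 2 → 3 → 4

Answer: 4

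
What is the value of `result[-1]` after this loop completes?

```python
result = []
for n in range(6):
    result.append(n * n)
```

Last element of squares 0 to 5
`result` takes the values: [] → [0] → [0, 1] → [0, 1, 4] → [0, 1, 4, 9] → [0, 1, 4, 9, 16] → [0, 1, 4, 9, 16, 25]
So `result[-1]` = 25

Answer: 25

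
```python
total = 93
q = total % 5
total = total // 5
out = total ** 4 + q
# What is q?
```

Trace:
`total = 93` → total = 93
`q = total % 5` → q = 3
`total = total // 5` → total = 18
`out = total ** 4 + q` → out = 104979
So q = 3

Answer: 3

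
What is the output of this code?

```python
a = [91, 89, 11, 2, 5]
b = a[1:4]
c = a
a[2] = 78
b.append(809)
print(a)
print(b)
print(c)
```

Key concept: slice vs alias.
Step by step:
`a = [91, 89, 11, 2, 5]` → a = [91, 89, 11, 2, 5]
`b = a[1:4]` → b = [89, 11, 2]
`c = a` → c = [91, 89, 11, 2, 5] (same object as a)
`a[2] = 78` → a = [91, 89, 78, 2, 5] (same object as c); c = [91, 89, 78, 2, 5] (same object as a)
`b.append(809)` → b = [89, 11, 2, 809]
`print(a)` → prints [91, 89, 78, 2, 5]
`print(b)` → prints [89, 11, 2, 809]
`print(c)` → prints [91, 89, 78, 2, 5]

Answer:
[91, 89, 78, 2, 5]
[89, 11, 2, 809]
[91, 89, 78, 2, 5]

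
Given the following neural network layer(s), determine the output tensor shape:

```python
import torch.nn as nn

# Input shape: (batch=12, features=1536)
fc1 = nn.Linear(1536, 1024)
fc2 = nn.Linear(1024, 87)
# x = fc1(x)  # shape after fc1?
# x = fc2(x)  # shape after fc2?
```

Input: (12, 1536) -> after fc1: (12, 1024) -> Output: (12, 87)

Answer: (12, 87)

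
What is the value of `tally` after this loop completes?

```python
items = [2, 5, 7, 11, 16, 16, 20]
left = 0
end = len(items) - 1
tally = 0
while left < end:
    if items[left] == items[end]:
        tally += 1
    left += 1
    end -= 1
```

Count matching pairs from ends
`tally` takes the values: 0

Answer: 0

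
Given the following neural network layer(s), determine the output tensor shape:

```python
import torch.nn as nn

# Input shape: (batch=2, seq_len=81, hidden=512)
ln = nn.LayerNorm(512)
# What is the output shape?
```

Input: (2, 81, 512) -> Output: (2, 81, 512)

Answer: (2, 81, 512)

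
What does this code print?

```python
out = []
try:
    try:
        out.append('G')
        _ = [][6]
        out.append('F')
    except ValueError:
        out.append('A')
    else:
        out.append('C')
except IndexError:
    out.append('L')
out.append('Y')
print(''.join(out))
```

Execution trace: 'G' (inner try body) → 'L' (outer except IndexError) → 'Y' (after the try/except). Output: GLY

Answer: GLY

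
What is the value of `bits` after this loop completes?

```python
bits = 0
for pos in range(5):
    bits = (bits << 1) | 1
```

Build 5 consecutive 1-bits: 0b11111
`bits` takes the values: 0 → 1 → 3 → 7 → 15 → 31

Answer: 31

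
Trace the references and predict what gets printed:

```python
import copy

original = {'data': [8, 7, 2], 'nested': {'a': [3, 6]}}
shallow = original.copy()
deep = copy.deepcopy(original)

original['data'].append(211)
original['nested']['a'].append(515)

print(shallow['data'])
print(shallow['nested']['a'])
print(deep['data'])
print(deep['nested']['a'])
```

Key concept: comparing shallow vs deep copy.
Step by step:
`original = {'data': [8, 7, 2], 'nested': {'a': [3, 6]}}` → original = {'data': [8, 7, 2], 'nested': {'a': [3, 6]}}
`shallow = original.copy()` → shallow = {'data': [8, 7, 2], 'nested': {'a': [3, 6]}}
`deep = copy.deepcopy(original)` → deep = {'data': [8, 7, 2], 'nested': {'a': [3, 6]}}
`original['data'].append(211)` → original = {'data': [8, 7, 2, 211], 'nested': {'a': [3, 6]}}; shallow = {'data': [8, 7, 2, 211], 'nested': {'a': [3, 6]}}
`original['nested']['a'].append(515)` → original = {'data': [8, 7, 2, 211], 'nested': {'a': [3, 6, 515]}}; shallow = {'data': [8, 7, 2, 211], 'nested': {'a': [3, 6, 515]}}
`print(shallow['data'])` → prints [8, 7, 2, 211]
`print(shallow['nested']['a'])` → prints [3, 6, 515]
`print(deep['data'])` → prints [8, 7, 2]
`print(deep['nested']['a'])` → prints [3, 6]

Answer:
[8, 7, 2, 211]
[3, 6, 515]
[8, 7, 2]
[3, 6]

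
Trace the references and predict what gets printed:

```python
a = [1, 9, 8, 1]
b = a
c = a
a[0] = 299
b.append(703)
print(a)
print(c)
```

Key concept: multiple aliases.
Step by step:
`a = [1, 9, 8, 1]` → a = [1, 9, 8, 1]
`b = a` → b = [1, 9, 8, 1] (same object as a)
`c = a` → c = [1, 9, 8, 1] (same object as a, b)
`a[0] = 299` → a = [299, 9, 8, 1] (same object as b, c); b = [299, 9, 8, 1] (same object as a, c); c = [299, 9, 8, 1] (same object as a, b)
`b.append(703)` → a = [299, 9, 8, 1, 703] (same object as b, c); b = [299, 9, 8, 1, 703] (same object as a, c); c = [299, 9, 8, 1, 703] (same object as a, b)
`print(a)` → prints [299, 9, 8, 1, 703]
`print(c)` → prints [299, 9, 8, 1, 703]

Answer:
[299, 9, 8, 1, 703]
[299, 9, 8, 1, 703]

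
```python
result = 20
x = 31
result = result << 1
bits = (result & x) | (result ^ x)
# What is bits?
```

Trace:
`result = 20` → result = 20
`x = 31` → x = 31
`result = result << 1` → result = 40
`bits = (result & x) | (result ^ x)` → bits = 63
So bits = 63

Answer: 63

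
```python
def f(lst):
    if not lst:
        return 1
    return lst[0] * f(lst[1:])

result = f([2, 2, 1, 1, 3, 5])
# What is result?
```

Product over [2, 2, 1, 1, 3, 5] = 2 * 2 * 1 * 1 * 3 * 5 = 60

Answer: 60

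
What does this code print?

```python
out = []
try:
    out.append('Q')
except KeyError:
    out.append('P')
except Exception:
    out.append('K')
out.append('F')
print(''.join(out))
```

Execution trace: 'Q' (try body, no exception) → 'F' (after the try/except). Output: QF

Answer: QF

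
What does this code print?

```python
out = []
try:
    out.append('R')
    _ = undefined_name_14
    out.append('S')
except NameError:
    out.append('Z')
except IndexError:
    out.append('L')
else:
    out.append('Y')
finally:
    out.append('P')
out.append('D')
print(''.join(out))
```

Execution trace: 'R' (try body) → 'Z' (except NameError) → 'P' (finally) → 'D' (after the try/except). Output: RZPD

Answer: RZPD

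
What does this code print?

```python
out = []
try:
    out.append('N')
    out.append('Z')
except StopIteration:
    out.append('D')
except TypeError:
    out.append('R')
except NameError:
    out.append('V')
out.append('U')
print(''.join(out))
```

Execution trace: 'N' (try body) → 'Z' (try body, no exception) → 'U' (after the try/except). Output: NZU

Answer: NZU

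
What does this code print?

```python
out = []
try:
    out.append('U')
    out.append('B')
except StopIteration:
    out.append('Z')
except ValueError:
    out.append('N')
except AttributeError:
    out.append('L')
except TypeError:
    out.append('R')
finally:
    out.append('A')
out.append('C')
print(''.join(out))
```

Execution trace: 'U' (try body) → 'B' (try body, no exception) → 'A' (finally) → 'C' (after the try/except). Output: UBAC

Answer: UBAC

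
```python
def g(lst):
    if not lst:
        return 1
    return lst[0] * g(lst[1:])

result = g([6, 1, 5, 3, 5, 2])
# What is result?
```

Product over [6, 1, 5, 3, 5, 2] = 6 * 1 * 5 * 3 * 5 * 2 = 900

Answer: 900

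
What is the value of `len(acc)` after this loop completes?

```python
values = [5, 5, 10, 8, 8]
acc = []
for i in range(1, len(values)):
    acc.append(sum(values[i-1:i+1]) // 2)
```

Number of 2-element averages
`acc` takes the values: [] → [5] → [5, 7] → [5, 7, 9] → [5, 7, 9, 8]
So `len(acc)` = 4

Answer: 4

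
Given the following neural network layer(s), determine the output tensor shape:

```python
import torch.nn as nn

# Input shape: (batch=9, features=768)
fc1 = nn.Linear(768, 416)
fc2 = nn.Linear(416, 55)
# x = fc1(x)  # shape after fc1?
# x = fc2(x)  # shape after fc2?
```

Input: (9, 768) -> after fc1: (9, 416) -> Output: (9, 55)

Answer: (9, 55)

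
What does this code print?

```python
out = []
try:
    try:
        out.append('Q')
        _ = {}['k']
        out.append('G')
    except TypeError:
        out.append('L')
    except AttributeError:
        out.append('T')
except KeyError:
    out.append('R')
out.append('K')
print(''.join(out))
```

Execution trace: 'Q' (try body) → 'R' (outer except KeyError) → 'K' (after the try/except). Output: QRK

Answer: QRK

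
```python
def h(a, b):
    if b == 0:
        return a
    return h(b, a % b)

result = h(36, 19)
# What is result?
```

h(36, 19) -> h(19, 17) -> h(17, 2) -> h(2, 1) -> h(1, 0) -> 1

Answer: 1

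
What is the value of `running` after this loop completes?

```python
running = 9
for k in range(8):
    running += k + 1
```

Start at 9, add 1 to 8 = 45
`running` takes the values: 9 → 10 → 12 → 15 → 19 → 24 → 30 → 37 → 45

Answer: 45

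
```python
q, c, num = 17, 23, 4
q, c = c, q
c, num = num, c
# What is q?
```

Trace:
`q, c, num = 17, 23, 4` → q = 17; c = 23; num = 4
`q, c = c, q` → q = 23; c = 17
`c, num = num, c` → c = 4; num = 17
So q = 23

Answer: 23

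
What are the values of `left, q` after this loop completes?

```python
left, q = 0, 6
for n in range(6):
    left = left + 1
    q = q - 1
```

left goes 0→6, q goes 6→0
`left, q` takes the values: (0, 6) → (1, 6) → (1, 5) → (2, 5) → (2, 4) → (3, 4) → (3, 3) → (4, 3) → (4, 2) → (5, 2) → (5, 1) → (6, 1) → (6, 0)

Answer: 6, 0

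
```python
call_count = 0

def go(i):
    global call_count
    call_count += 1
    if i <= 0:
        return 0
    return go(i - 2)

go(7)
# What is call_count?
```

Linear recursion stepping by 2: 5 calls from i=7 down to ≤0.

Answer: 5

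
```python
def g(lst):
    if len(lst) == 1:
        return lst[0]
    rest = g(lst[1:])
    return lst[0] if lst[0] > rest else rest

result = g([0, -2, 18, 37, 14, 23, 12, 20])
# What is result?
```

Recursive max over [0, -2, 18, 37, 14, 23, 12, 20] = 37

Answer: 37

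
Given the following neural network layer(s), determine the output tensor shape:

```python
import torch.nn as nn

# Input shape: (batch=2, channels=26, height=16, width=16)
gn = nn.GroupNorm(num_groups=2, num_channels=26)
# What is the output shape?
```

Input: (2, 26, 16, 16) -> Output: (2, 26, 16, 16)

Answer: (2, 26, 16, 16)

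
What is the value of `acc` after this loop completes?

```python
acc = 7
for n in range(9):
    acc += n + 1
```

Start at 7, add 1 to 9 = 52
`acc` takes the values: 7 → 8 → 10 → 13 → 17 → 22 → 28 → 35 → 43 → 52

Answer: 52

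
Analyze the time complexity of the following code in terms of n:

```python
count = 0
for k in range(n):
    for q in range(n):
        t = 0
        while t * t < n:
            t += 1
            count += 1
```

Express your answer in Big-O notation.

Each loop level contributes: n × n × √n. Multiplying the contributions gives O(n^2√n).

Answer: O(n^2√n)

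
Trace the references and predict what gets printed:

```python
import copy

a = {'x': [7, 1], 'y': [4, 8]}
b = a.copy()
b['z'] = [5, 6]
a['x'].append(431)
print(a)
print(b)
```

Key concept: shallow copy of dict with mutable values.
Step by step:
`a = {'x': [7, 1], 'y': [4, 8]}` → a = {'x': [7, 1], 'y': [4, 8]}
`b = a.copy()` → b = {'x': [7, 1], 'y': [4, 8]}
`b['z'] = [5, 6]` → b = {'x': [7, 1], 'y': [4, 8], 'z': [5, 6]}
`a['x'].append(431)` → a = {'x': [7, 1, 431], 'y': [4, 8]}; b = {'x': [7, 1, 431], 'y': [4, 8], 'z': [5, 6]}
`print(a)` → prints {'x': [7, 1, 431], 'y': [4, 8]}
`print(b)` → prints {'x': [7, 1, 431], 'y': [4, 8], 'z': [5, 6]}

Answer:
{'x': [7, 1, 431], 'y': [4, 8]}
{'x': [7, 1, 431], 'y': [4, 8], 'z': [5, 6]}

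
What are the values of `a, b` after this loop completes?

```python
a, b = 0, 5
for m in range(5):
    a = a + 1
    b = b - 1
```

a goes 0→5, b goes 5→0
`a, b` takes the values: (0, 5) → (1, 5) → (1, 4) → (2, 4) → (2, 3) → (3, 3) → (3, 2) → (4, 2) → (4, 1) → (5, 1) → (5, 0)

Answer: 5, 0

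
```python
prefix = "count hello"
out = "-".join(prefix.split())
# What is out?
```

Trace:
`prefix = "count hello"` → prefix = 'count hello'
`out = "-".join(prefix.split())` → out = 'count-hello'
So out = 'count-hello'

Answer: 'count-hello'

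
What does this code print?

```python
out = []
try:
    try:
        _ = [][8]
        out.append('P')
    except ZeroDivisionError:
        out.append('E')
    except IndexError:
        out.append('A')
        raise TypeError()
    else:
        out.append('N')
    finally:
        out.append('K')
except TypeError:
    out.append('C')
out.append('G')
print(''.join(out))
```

Execution trace: 'A' (inner except IndexError) → 'K' (inner finally) → 'C' (outer except TypeError) → 'G' (after the try/except). Output: AKCG

Answer: AKCG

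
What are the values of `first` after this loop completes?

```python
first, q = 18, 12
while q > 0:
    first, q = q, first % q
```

GCD of 18 and 12
`first` takes the values: 18 → 12 → 6

Answer: 6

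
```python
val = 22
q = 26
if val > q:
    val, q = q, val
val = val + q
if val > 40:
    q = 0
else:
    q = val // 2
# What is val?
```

Trace:
`val = 22` → val = 22
`q = 26` → q = 26
`if val > q: ...` → val > q is False → no variable changes
`val = val + q` → val = 48
`if val > 40: ...` → val > 40 is True → q = 0
So val = 48

Answer: 48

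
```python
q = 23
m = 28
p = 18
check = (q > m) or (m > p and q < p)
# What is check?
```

Trace:
`q = 23` → q = 23
`m = 28` → m = 28
`p = 18` → p = 18
`check = (q > m) or (m > p and q < p)` → check = False
So check = False

Answer: False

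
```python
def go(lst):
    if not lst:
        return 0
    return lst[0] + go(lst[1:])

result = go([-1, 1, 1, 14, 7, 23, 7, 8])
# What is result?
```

(-1) + 1 + 1 + 14 + 7 + 23 + 7 + 8 + 0 = 60

Answer: 60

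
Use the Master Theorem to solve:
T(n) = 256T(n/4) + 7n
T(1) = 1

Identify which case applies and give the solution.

a=256, b=4, f(n)=7n. log_4(256) = 4. Since c=1 < 4, Case 1 applies: T(n) = Θ(n^log_b(a)) = O(n^4).

Answer: O(n^4) - Case 1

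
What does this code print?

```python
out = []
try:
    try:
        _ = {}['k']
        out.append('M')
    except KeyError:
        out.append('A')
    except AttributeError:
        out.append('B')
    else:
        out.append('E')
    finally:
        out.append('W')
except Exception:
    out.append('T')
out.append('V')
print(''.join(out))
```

Execution trace: 'A' (inner except KeyError) → 'W' (inner finally) → 'V' (after the try/except). Output: AWV

Answer: AWV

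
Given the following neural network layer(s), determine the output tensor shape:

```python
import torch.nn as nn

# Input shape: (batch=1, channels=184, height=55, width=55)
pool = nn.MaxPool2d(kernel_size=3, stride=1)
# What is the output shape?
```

Input: (1, 184, 55, 55) -> Output: (1, 184, 53, 53)

Answer: (1, 184, 53, 53)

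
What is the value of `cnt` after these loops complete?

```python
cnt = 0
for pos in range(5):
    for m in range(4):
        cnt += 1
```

5 * 4 = 20
`cnt` takes the values: 0 → 1 → 2 → 3 → 4 → 5 → 6 → 7 → 8 → 9 → 10 → 11 → 12 → 13 → 14 → 15 → 16 → 17 → 18 → 19 → 20

Answer: 20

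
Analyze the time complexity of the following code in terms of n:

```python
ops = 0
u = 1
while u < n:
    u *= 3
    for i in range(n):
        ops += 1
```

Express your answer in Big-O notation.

Each loop level contributes: log n × n. Multiplying the contributions gives O(n log n).

Answer: O(n log n)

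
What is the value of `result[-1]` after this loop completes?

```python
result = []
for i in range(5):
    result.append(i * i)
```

Last element of squares 0 to 4
`result` takes the values: [] → [0] → [0, 1] → [0, 1, 4] → [0, 1, 4, 9] → [0, 1, 4, 9, 16]
So `result[-1]` = 16

Answer: 16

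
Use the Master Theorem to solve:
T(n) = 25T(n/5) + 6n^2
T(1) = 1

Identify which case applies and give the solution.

a=25, b=5, f(n)=6n^2. log_5(25) = 2. Since c=2 = 2, Case 2 applies: T(n) = Θ(n^log_b(a) · log n) = O(n^2 log n).

Answer: O(n^2 log n) - Case 2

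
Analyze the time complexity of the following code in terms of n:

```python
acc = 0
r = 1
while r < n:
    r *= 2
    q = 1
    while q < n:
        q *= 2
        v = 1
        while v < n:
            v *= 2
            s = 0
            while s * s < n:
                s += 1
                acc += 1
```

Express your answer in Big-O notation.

Each loop level contributes: log n × log n × log n × √n. Multiplying the contributions gives O(√n log^3 n).

Answer: O(√n log^3 n)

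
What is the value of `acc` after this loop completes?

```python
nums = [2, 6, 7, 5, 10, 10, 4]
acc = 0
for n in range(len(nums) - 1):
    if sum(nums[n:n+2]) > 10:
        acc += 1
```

Count windows with sum > 10
`acc` takes the values: 0 → 1 → 2 → 3 → 4 → 5

Answer: 5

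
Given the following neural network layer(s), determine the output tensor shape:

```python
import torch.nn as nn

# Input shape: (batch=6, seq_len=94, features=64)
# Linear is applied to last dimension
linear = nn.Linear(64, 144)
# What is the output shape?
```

Input: (6, 94, 64) -> Output: (6, 94, 144)

Answer: (6, 94, 144)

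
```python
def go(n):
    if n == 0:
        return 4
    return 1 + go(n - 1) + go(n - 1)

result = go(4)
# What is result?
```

go(n) = 1 + 2·go(n-1), go(0)=4. Closed form: (4+1)·2^4 - 1 = 79.

Answer: 79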